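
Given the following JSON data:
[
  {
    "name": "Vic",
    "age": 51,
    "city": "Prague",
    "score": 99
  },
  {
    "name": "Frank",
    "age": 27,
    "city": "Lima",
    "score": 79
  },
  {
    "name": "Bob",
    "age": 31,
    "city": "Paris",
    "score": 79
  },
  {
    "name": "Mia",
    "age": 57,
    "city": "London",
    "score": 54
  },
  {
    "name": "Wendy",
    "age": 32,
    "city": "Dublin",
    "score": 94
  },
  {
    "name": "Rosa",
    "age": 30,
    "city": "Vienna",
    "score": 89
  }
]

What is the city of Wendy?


Looking up record where name = Wendy
Record index: 4
Field 'city' = Dublin

ANSWER: Dublin


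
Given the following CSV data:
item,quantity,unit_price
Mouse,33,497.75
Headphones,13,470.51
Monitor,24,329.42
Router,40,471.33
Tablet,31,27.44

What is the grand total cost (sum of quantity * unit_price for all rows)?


Computing row totals:
  Mouse: 33 * 497.75 = 16425.75
  Headphones: 13 * 470.51 = 6116.63
  Monitor: 24 * 329.42 = 7906.08
  Router: 40 * 471.33 = 18853.2
  Tablet: 31 * 27.44 = 850.64
Grand total = 16425.75 + 6116.63 + 7906.08 + 18853.2 + 850.64 = 50152.3

ANSWER: 50152.3


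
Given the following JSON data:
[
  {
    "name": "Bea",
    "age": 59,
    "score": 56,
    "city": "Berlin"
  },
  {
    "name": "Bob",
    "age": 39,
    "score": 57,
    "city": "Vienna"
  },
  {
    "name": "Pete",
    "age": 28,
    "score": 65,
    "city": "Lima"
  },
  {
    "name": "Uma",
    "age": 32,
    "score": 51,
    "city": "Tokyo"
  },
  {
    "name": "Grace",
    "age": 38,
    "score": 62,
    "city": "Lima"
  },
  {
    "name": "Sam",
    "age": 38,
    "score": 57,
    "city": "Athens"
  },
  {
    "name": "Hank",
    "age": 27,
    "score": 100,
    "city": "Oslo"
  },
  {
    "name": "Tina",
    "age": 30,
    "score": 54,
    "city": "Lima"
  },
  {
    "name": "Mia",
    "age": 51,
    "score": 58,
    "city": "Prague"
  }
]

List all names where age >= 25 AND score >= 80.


Checking both conditions:
  Bea (age=59, score=56) -> no
  Bob (age=39, score=57) -> no
  Pete (age=28, score=65) -> no
  Uma (age=32, score=51) -> no
  Grace (age=38, score=62) -> no
  Sam (age=38, score=57) -> no
  Hank (age=27, score=100) -> YES
  Tina (age=30, score=54) -> no
  Mia (age=51, score=58) -> no


ANSWER: Hank


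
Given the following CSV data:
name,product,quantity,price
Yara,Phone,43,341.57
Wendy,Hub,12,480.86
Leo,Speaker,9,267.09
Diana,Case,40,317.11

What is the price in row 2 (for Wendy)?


Row 2: Wendy
Column 'price' = 480.86

ANSWER: 480.86


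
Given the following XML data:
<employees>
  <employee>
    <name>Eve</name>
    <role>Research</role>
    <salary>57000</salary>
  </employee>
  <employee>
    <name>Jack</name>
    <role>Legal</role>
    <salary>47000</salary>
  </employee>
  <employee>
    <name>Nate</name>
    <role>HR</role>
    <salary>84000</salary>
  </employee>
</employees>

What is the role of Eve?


Searching for <employee> with <name>Eve</name>
Found at position 1
<role>Research</role>

ANSWER: Research


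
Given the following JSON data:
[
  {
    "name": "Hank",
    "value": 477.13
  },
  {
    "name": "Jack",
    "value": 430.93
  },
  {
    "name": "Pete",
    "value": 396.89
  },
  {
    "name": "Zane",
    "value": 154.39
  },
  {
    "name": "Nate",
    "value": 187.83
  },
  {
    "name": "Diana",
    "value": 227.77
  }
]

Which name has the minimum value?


Comparing values:
  Hank: 477.13
  Jack: 430.93
  Pete: 396.89
  Zane: 154.39
  Nate: 187.83
  Diana: 227.77
Minimum: Zane (154.39)

ANSWER: Zane


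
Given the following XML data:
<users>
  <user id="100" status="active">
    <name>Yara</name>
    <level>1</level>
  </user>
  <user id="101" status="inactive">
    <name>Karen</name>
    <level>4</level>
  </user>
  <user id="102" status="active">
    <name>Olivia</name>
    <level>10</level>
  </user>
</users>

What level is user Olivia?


Finding user: Olivia
<level>10</level>

ANSWER: 10


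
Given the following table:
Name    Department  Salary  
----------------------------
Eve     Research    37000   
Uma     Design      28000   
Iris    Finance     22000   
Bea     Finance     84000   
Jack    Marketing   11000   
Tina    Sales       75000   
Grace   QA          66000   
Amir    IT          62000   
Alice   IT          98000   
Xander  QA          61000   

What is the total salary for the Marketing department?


Marketing department members:
  Jack: 11000
Total = 11000 = 11000

ANSWER: 11000


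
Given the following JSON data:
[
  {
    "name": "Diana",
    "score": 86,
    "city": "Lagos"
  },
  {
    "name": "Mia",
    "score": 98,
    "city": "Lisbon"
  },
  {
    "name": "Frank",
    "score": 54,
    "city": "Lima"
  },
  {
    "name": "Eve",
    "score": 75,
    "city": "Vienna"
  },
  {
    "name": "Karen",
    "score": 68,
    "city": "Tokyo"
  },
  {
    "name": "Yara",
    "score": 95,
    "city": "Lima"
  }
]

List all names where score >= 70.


Filtering records where score >= 70:
  Diana (score=86) -> YES
  Mia (score=98) -> YES
  Frank (score=54) -> no
  Eve (score=75) -> YES
  Karen (score=68) -> no
  Yara (score=95) -> YES


ANSWER: Diana, Mia, Eve, Yara


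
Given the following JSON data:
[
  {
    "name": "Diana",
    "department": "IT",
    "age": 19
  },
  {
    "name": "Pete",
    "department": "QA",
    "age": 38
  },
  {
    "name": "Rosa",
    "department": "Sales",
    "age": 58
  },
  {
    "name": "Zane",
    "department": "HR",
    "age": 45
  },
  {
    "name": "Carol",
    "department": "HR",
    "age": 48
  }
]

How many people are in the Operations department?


Scanning records for department = Operations
  No matches found
Count: 0

ANSWER: 0


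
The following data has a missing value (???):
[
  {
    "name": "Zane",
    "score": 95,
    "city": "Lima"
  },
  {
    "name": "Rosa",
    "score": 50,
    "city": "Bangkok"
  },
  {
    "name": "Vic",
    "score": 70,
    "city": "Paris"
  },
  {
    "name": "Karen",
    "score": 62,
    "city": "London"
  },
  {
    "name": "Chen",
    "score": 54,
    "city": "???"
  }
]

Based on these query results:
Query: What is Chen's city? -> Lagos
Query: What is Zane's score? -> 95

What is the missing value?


The missing value is Chen's city
From query: Chen's city = Lagos

ANSWER: Lagos


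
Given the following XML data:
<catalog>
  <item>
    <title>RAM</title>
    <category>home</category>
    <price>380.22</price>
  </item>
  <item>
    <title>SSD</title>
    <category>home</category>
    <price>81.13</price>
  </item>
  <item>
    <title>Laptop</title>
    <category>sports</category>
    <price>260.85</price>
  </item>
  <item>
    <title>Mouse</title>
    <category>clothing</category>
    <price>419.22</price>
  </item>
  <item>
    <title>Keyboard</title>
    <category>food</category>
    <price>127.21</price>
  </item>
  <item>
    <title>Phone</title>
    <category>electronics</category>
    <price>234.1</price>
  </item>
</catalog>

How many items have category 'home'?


Scanning <item> elements for <category>home</category>:
  Item 1: RAM -> MATCH
  Item 2: SSD -> MATCH
Count: 2

ANSWER: 2


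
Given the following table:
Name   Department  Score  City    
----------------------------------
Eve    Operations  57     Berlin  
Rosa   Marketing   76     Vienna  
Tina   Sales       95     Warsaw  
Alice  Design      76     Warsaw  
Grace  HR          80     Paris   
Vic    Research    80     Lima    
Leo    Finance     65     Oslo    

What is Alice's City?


Row 4: Alice
City = Warsaw

ANSWER: Warsaw


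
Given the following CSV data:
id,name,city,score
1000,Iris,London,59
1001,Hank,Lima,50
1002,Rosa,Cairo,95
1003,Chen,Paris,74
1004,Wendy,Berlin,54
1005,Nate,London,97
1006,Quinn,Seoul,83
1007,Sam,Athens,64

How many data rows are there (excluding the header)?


Counting rows (excluding header):
Header: id,name,city,score
Data rows: 8

ANSWER: 8


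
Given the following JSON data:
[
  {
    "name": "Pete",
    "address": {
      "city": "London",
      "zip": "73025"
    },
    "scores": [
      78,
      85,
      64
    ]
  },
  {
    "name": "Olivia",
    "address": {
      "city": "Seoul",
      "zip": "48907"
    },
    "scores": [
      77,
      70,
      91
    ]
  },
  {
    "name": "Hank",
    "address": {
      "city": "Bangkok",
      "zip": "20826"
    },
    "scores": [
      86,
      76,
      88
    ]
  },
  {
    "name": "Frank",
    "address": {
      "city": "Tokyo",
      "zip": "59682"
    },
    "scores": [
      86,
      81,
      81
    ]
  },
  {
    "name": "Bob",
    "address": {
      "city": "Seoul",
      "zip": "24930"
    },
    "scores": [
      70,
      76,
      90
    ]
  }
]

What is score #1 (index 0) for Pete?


Path: records[0].scores[0]
Value: 78

ANSWER: 78


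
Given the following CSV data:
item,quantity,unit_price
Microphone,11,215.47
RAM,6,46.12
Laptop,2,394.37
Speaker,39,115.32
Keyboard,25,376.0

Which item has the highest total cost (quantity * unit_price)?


Computing row totals:
  Microphone: 2370.17
  RAM: 276.72
  Laptop: 788.74
  Speaker: 4497.48
  Keyboard: 9400.0
Maximum: Keyboard (9400.0)

ANSWER: Keyboard


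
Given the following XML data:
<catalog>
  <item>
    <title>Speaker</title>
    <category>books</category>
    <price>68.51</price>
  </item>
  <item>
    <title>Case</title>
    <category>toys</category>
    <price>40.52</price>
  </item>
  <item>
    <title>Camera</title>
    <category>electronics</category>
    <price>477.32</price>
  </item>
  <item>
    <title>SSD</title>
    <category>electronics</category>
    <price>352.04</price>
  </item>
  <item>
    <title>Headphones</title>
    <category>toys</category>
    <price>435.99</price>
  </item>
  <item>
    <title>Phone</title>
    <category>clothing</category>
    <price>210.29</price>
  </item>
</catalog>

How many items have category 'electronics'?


Scanning <item> elements for <category>electronics</category>:
  Item 3: Camera -> MATCH
  Item 4: SSD -> MATCH
Count: 2

ANSWER: 2


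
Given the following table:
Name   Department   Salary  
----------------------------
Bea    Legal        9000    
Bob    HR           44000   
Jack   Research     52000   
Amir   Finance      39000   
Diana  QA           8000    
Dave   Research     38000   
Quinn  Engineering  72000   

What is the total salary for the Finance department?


Finance department members:
  Amir: 39000
Total = 39000 = 39000

ANSWER: 39000


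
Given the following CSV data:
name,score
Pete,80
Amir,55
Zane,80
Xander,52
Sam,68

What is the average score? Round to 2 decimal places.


Scores: 80, 55, 80, 52, 68
Sum = 335
Count = 5
Average = 335 / 5 = 67.00

ANSWER: 67.00


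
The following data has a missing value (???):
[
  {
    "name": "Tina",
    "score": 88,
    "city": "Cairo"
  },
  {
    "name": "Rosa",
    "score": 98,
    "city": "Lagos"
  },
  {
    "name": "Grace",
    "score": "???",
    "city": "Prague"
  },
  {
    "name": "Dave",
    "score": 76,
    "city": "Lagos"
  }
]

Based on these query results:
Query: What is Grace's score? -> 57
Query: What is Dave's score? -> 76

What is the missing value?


The missing value is Grace's score
From query: Grace's score = 57

ANSWER: 57


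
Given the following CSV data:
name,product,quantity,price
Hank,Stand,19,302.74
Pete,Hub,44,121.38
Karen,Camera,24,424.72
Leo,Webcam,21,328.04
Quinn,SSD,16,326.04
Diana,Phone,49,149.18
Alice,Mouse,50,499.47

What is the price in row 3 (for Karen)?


Row 3: Karen
Column 'price' = 424.72

ANSWER: 424.72


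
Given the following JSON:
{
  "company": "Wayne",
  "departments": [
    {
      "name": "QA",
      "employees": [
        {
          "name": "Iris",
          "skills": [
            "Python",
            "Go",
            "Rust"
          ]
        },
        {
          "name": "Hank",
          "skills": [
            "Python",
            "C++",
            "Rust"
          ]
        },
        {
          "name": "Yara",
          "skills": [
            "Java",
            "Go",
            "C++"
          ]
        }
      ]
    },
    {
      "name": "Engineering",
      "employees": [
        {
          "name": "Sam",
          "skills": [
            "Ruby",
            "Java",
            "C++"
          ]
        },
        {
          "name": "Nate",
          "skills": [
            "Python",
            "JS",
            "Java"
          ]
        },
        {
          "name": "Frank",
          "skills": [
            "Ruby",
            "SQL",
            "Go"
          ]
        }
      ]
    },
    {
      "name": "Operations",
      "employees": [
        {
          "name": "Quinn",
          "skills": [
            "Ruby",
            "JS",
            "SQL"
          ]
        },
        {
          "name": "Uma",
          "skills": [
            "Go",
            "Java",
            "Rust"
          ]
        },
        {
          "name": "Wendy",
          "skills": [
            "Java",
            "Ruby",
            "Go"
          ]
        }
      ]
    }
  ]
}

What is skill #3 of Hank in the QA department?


Path: departments[0].employees[1].skills[2]
Value: Rust

ANSWER: Rust


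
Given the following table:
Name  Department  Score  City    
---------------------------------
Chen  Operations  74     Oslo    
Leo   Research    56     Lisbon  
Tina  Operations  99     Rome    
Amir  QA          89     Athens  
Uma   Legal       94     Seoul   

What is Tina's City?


Row 3: Tina
City = Rome

ANSWER: Rome


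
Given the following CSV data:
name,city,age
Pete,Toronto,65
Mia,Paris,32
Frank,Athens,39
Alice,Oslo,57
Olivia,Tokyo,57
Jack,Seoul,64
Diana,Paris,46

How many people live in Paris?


Scanning city column for 'Paris':
  Row 2: Mia -> MATCH
  Row 7: Diana -> MATCH
Total matches: 2

ANSWER: 2


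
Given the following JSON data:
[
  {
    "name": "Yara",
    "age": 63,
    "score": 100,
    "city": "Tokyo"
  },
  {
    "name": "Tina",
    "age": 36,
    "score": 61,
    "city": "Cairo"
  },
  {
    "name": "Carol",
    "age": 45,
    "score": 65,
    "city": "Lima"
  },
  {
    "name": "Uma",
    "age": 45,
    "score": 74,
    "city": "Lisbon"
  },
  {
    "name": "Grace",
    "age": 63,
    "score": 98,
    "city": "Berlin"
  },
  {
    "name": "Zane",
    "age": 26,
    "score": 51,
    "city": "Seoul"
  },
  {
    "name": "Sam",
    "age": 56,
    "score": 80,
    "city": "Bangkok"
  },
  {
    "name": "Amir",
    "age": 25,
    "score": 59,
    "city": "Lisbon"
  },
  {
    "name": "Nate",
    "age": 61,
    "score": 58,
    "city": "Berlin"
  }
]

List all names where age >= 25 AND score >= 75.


Checking both conditions:
  Yara (age=63, score=100) -> YES
  Tina (age=36, score=61) -> no
  Carol (age=45, score=65) -> no
  Uma (age=45, score=74) -> no
  Grace (age=63, score=98) -> YES
  Zane (age=26, score=51) -> no
  Sam (age=56, score=80) -> YES
  Amir (age=25, score=59) -> no
  Nate (age=61, score=58) -> no


ANSWER: Yara, Grace, Sam


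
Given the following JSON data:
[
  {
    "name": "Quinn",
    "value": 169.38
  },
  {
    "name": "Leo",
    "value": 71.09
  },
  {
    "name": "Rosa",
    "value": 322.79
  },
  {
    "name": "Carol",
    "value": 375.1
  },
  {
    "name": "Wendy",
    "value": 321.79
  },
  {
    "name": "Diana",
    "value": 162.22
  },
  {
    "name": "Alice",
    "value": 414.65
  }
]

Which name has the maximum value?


Comparing values:
  Quinn: 169.38
  Leo: 71.09
  Rosa: 322.79
  Carol: 375.1
  Wendy: 321.79
  Diana: 162.22
  Alice: 414.65
Maximum: Alice (414.65)

ANSWER: Alice


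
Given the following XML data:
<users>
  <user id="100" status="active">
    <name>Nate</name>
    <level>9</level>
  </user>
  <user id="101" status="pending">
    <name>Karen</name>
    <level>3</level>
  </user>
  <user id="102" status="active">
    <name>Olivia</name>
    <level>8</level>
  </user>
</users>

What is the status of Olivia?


Finding user with name = Olivia
user id="102" status="active"

ANSWER: active


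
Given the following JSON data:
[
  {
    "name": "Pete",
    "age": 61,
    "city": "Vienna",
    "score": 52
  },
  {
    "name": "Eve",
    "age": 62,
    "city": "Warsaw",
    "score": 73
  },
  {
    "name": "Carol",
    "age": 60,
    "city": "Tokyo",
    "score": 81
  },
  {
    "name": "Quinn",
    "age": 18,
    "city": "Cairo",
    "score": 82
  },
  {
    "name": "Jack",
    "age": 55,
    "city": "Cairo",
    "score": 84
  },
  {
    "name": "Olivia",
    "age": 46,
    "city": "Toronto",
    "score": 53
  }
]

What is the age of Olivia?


Looking up record where name = Olivia
Record index: 5
Field 'age' = 46

ANSWER: 46


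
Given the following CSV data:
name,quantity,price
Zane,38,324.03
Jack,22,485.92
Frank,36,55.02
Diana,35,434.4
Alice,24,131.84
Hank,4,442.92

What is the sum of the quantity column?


Values in 'quantity' column:
  Row 1: 38
  Row 2: 22
  Row 3: 36
  Row 4: 35
  Row 5: 24
  Row 6: 4
Sum = 38 + 22 + 36 + 35 + 24 + 4 = 159

ANSWER: 159


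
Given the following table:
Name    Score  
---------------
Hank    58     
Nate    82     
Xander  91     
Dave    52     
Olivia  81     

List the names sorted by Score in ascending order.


Sorting by Score (ascending):
  Dave: 52
  Hank: 58
  Olivia: 81
  Nate: 82
  Xander: 91


ANSWER: Dave, Hank, Olivia, Nate, Xander


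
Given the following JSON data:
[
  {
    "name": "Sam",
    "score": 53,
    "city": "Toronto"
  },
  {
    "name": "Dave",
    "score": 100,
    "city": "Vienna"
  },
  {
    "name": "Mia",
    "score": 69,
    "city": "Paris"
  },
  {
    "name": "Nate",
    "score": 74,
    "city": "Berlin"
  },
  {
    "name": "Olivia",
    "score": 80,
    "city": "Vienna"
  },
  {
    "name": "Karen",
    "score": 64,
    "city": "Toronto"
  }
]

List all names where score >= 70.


Filtering records where score >= 70:
  Sam (score=53) -> no
  Dave (score=100) -> YES
  Mia (score=69) -> no
  Nate (score=74) -> YES
  Olivia (score=80) -> YES
  Karen (score=64) -> no


ANSWER: Dave, Nate, Olivia


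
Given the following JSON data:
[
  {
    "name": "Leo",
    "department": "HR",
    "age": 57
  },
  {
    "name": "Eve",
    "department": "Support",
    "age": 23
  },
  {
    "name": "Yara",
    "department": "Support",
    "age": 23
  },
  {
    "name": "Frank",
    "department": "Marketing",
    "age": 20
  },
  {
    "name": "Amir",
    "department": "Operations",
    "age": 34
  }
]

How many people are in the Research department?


Scanning records for department = Research
  No matches found
Count: 0

ANSWER: 0


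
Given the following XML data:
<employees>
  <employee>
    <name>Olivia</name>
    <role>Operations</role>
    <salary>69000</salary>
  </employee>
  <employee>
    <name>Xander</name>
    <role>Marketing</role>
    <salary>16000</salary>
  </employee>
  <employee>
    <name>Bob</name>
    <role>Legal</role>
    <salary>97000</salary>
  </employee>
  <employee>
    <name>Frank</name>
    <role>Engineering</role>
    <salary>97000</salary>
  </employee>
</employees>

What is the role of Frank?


Searching for <employee> with <name>Frank</name>
Found at position 4
<role>Engineering</role>

ANSWER: Engineering


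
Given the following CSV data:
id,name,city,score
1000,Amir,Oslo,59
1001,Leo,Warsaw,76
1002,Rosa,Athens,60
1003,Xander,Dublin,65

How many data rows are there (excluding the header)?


Counting rows (excluding header):
Header: id,name,city,score
Data rows: 4

ANSWER: 4


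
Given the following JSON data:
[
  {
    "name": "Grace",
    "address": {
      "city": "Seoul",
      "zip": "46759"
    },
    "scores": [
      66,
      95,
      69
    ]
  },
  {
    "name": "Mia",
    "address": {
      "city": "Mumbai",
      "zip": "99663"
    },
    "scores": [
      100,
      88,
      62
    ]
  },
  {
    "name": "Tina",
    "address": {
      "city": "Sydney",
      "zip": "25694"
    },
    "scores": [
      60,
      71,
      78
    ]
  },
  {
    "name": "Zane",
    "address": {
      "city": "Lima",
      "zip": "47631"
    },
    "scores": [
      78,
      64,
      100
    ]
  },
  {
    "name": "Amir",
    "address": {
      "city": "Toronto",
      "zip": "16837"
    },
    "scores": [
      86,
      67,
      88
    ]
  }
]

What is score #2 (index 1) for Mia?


Path: records[1].scores[1]
Value: 88

ANSWER: 88


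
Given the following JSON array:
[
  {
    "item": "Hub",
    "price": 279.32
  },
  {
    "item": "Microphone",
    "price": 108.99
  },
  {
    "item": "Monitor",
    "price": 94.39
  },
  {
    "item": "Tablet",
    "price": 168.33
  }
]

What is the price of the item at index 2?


Array index 2 -> Monitor
price = 94.39

ANSWER: 94.39


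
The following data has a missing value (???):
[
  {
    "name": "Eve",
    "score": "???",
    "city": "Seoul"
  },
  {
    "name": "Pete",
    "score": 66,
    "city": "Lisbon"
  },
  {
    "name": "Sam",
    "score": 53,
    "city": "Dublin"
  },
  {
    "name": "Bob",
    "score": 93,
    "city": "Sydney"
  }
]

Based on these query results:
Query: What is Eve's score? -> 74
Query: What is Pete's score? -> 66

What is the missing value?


The missing value is Eve's score
From query: Eve's score = 74

ANSWER: 74


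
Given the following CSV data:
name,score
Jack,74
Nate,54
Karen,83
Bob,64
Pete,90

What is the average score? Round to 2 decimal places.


Scores: 74, 54, 83, 64, 90
Sum = 365
Count = 5
Average = 365 / 5 = 73.00

ANSWER: 73.00


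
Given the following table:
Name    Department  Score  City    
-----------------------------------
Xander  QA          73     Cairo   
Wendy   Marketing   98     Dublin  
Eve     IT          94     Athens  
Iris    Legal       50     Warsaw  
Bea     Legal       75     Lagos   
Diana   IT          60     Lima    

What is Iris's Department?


Row 4: Iris
Department = Legal

ANSWER: Legal


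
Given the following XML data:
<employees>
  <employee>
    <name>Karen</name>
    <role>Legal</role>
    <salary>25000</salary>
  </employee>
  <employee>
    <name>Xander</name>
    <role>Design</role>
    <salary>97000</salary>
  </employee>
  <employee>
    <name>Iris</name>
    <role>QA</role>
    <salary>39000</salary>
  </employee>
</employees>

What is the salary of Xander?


Searching for <employee> with <name>Xander</name>
Found at position 2
<salary>97000</salary>

ANSWER: 97000


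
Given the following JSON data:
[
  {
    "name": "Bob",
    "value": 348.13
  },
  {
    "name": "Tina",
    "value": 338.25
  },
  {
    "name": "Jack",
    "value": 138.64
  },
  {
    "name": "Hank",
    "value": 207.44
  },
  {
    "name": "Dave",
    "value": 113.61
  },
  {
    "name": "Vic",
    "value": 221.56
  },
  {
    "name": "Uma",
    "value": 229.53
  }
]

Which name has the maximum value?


Comparing values:
  Bob: 348.13
  Tina: 338.25
  Jack: 138.64
  Hank: 207.44
  Dave: 113.61
  Vic: 221.56
  Uma: 229.53
Maximum: Bob (348.13)

ANSWER: Bob


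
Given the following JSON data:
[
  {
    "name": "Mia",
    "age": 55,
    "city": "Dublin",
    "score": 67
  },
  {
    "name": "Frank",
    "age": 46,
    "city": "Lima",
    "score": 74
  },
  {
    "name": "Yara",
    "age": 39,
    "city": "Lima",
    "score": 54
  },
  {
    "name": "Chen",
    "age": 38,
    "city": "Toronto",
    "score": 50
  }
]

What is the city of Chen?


Looking up record where name = Chen
Record index: 3
Field 'city' = Toronto

ANSWER: Toronto


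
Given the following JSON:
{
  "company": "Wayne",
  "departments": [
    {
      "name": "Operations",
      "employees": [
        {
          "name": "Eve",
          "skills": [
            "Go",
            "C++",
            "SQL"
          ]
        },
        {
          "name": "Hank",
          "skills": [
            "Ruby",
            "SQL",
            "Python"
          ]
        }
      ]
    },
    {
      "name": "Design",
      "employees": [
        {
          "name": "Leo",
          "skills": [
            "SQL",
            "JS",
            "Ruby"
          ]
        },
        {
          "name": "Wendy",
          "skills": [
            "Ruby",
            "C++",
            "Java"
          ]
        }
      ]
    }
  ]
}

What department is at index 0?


Path: departments[0].name
Value: Operations

ANSWER: Operations


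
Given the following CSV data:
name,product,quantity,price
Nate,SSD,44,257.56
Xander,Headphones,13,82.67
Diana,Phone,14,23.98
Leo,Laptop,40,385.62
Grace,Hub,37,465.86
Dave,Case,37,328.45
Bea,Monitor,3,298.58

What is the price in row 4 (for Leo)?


Row 4: Leo
Column 'price' = 385.62

ANSWER: 385.62


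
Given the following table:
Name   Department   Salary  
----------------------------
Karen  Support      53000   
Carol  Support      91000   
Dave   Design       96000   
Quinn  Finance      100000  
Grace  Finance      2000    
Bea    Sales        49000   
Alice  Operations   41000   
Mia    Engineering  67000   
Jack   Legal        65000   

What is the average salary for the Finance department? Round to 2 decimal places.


Finance department members:
  Quinn: 100000
  Grace: 2000
Sum = 102000
Count = 2
Average = 102000 / 2 = 51000.00

ANSWER: 51000.00


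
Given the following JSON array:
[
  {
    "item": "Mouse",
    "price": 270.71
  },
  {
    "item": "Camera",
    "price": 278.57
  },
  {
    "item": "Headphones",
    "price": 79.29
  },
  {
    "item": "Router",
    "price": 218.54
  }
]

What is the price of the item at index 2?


Array index 2 -> Headphones
price = 79.29

ANSWER: 79.29


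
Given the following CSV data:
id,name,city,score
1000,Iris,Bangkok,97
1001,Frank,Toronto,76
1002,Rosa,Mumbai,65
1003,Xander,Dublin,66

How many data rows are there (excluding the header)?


Counting rows (excluding header):
Header: id,name,city,score
Data rows: 4

ANSWER: 4


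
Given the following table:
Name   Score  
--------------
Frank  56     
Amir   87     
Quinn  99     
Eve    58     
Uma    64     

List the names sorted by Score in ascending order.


Sorting by Score (ascending):
  Frank: 56
  Eve: 58
  Uma: 64
  Amir: 87
  Quinn: 99


ANSWER: Frank, Eve, Uma, Amir, Quinn


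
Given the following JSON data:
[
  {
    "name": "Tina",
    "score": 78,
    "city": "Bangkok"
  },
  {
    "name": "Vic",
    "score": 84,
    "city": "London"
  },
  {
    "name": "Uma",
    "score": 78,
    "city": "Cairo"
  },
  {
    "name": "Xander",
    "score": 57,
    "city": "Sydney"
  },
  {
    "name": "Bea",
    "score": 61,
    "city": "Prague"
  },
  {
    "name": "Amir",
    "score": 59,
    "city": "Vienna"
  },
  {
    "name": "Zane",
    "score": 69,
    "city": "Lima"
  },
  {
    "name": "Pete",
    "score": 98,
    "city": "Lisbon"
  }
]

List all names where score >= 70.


Filtering records where score >= 70:
  Tina (score=78) -> YES
  Vic (score=84) -> YES
  Uma (score=78) -> YES
  Xander (score=57) -> no
  Bea (score=61) -> no
  Amir (score=59) -> no
  Zane (score=69) -> no
  Pete (score=98) -> YES


ANSWER: Tina, Vic, Uma, Pete


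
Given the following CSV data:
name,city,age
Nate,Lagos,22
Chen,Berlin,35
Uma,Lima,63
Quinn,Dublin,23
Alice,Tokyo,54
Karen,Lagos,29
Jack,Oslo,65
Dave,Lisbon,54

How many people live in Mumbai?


Scanning city column for 'Mumbai':
Total matches: 0

ANSWER: 0


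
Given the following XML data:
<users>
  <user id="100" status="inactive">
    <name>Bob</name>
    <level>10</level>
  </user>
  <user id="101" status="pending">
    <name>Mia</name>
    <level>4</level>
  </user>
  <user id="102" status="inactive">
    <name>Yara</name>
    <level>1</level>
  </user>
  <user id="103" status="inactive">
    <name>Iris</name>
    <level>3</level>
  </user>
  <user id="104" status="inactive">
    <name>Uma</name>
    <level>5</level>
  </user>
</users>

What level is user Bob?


Finding user: Bob
<level>10</level>

ANSWER: 10


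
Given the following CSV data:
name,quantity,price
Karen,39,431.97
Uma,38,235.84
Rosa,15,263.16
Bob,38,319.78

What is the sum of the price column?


Values in 'price' column:
  Row 1: 431.97
  Row 2: 235.84
  Row 3: 263.16
  Row 4: 319.78
Sum = 431.97 + 235.84 + 263.16 + 319.78 = 1250.75

ANSWER: 1250.75


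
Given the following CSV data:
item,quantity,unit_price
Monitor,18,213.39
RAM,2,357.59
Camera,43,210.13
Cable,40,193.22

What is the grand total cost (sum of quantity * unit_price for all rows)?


Computing row totals:
  Monitor: 18 * 213.39 = 3841.02
  RAM: 2 * 357.59 = 715.18
  Camera: 43 * 210.13 = 9035.59
  Cable: 40 * 193.22 = 7728.8
Grand total = 3841.02 + 715.18 + 9035.59 + 7728.8 = 21320.59

ANSWER: 21320.59


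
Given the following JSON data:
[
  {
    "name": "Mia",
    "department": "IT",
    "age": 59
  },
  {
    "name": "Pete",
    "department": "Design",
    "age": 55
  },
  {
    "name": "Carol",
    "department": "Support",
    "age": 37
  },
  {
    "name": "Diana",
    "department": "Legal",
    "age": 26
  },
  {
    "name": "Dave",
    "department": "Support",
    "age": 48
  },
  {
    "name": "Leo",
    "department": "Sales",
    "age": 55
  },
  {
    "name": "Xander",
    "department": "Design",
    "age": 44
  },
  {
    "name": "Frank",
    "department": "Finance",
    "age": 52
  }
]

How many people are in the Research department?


Scanning records for department = Research
  No matches found
Count: 0

ANSWER: 0


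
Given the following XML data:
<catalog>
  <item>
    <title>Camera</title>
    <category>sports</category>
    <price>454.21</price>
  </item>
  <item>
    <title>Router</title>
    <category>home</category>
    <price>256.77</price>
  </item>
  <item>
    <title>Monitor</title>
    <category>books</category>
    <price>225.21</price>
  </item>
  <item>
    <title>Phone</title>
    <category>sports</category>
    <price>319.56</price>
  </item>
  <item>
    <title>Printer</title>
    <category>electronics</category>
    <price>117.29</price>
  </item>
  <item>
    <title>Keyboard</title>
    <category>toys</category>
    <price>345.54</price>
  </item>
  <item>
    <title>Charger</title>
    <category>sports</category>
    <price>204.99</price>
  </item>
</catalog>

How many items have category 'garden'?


Scanning <item> elements for <category>garden</category>:
Count: 0

ANSWER: 0


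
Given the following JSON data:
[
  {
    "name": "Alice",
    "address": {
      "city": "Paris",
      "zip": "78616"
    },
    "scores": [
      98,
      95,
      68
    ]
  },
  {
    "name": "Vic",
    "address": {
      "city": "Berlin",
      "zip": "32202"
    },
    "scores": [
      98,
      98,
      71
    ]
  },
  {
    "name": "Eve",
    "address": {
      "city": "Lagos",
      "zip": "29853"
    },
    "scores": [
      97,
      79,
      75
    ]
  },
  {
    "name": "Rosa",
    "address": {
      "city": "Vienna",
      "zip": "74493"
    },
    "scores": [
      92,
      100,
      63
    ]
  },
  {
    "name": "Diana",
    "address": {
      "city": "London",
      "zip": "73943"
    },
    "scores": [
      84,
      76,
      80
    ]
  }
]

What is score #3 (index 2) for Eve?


Path: records[2].scores[2]
Value: 75

ANSWER: 75


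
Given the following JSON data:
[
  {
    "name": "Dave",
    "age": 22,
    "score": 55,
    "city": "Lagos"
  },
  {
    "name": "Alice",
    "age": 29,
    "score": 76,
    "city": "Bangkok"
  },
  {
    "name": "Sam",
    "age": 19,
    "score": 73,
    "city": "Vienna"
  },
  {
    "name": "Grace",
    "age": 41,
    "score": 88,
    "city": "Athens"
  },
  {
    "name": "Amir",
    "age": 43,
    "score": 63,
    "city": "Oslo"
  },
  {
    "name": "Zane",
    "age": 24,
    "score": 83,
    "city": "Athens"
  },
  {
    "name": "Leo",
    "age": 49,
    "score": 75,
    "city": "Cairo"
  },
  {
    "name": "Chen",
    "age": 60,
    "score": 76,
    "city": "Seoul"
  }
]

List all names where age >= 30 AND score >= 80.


Checking both conditions:
  Dave (age=22, score=55) -> no
  Alice (age=29, score=76) -> no
  Sam (age=19, score=73) -> no
  Grace (age=41, score=88) -> YES
  Amir (age=43, score=63) -> no
  Zane (age=24, score=83) -> no
  Leo (age=49, score=75) -> no
  Chen (age=60, score=76) -> no


ANSWER: Grace


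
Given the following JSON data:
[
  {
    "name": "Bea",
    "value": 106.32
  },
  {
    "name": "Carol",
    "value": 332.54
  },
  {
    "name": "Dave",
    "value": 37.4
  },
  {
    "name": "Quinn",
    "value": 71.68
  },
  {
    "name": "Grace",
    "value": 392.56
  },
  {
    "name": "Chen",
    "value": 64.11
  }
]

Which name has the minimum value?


Comparing values:
  Bea: 106.32
  Carol: 332.54
  Dave: 37.4
  Quinn: 71.68
  Grace: 392.56
  Chen: 64.11
Minimum: Dave (37.4)

ANSWER: Dave


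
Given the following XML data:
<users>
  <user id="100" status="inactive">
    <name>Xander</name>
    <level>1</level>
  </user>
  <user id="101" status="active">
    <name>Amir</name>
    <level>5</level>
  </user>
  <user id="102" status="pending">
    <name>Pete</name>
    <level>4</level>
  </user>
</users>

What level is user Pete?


Finding user: Pete
<level>4</level>

ANSWER: 4


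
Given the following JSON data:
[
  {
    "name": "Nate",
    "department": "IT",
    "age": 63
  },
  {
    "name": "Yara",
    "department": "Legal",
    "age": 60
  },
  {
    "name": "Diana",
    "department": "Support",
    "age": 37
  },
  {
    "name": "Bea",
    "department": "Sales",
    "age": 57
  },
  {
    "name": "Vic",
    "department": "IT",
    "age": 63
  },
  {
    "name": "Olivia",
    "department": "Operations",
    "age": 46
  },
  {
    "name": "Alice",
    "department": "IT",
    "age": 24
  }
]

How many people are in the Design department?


Scanning records for department = Design
  No matches found
Count: 0

ANSWER: 0


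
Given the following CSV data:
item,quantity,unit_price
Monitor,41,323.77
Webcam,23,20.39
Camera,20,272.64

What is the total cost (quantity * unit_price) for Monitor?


Row: Monitor
quantity = 41
unit_price = 323.77
total = 41 * 323.77 = 13274.57

ANSWER: 13274.57


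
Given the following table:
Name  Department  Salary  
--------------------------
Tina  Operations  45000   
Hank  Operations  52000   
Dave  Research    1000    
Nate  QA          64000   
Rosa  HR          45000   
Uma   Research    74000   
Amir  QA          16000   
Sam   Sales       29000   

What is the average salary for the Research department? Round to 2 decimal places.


Research department members:
  Dave: 1000
  Uma: 74000
Sum = 75000
Count = 2
Average = 75000 / 2 = 37500.00

ANSWER: 37500.00


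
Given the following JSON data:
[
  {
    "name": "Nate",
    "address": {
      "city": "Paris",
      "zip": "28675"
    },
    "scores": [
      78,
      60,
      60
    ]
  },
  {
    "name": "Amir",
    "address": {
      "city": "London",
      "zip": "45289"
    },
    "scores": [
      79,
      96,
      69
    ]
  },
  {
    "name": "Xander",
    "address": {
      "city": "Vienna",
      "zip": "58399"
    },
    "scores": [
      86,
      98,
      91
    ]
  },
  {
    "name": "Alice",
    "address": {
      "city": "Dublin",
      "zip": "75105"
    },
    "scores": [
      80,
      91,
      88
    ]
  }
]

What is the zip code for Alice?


Path: records[3].address.zip
Value: 75105

ANSWER: 75105


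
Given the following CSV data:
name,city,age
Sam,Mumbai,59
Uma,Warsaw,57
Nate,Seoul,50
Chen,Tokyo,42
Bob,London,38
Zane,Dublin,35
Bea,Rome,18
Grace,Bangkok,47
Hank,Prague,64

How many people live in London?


Scanning city column for 'London':
  Row 5: Bob -> MATCH
Total matches: 1

ANSWER: 1


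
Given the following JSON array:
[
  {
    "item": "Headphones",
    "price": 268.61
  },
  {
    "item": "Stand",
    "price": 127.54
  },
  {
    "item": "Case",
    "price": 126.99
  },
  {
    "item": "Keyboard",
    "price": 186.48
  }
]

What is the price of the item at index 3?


Array index 3 -> Keyboard
price = 186.48

ANSWER: 186.48


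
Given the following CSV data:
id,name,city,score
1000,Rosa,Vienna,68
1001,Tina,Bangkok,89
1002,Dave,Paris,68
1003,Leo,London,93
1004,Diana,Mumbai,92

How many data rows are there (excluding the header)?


Counting rows (excluding header):
Header: id,name,city,score
Data rows: 5

ANSWER: 5


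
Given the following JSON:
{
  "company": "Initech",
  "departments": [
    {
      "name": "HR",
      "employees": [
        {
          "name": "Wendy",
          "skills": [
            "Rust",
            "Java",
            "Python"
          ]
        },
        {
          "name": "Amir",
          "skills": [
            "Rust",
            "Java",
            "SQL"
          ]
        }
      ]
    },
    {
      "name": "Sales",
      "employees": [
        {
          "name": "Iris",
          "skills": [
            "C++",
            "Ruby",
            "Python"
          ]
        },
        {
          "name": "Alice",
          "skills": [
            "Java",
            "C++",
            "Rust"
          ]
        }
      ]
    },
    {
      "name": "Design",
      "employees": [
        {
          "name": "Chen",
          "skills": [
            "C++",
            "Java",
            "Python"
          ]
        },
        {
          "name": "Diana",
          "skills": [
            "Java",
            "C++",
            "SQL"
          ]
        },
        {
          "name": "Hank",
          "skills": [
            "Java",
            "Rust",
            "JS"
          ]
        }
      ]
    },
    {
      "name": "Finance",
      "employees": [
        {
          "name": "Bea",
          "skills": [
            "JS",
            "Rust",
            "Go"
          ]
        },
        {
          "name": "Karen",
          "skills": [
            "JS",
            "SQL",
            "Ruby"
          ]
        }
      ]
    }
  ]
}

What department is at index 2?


Path: departments[2].name
Value: Design

ANSWER: Design


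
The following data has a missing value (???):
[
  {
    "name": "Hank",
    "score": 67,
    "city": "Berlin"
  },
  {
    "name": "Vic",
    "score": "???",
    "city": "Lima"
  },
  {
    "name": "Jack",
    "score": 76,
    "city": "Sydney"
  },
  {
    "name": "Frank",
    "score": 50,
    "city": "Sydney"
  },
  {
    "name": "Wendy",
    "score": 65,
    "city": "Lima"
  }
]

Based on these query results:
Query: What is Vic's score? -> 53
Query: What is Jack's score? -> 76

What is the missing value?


The missing value is Vic's score
From query: Vic's score = 53

ANSWER: 53


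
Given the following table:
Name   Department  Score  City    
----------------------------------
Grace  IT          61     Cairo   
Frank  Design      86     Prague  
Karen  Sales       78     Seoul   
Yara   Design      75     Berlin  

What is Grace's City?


Row 1: Grace
City = Cairo

ANSWER: Cairo


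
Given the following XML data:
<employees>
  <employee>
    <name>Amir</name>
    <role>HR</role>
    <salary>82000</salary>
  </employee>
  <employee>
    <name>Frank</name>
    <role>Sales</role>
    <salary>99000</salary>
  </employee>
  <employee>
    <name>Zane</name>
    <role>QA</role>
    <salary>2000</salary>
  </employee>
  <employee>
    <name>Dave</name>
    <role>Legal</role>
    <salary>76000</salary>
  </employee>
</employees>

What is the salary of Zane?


Searching for <employee> with <name>Zane</name>
Found at position 3
<salary>2000</salary>

ANSWER: 2000


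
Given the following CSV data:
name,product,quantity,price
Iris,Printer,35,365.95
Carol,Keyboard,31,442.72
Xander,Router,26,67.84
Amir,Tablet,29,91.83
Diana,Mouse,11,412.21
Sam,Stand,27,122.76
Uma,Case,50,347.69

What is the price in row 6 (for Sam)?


Row 6: Sam
Column 'price' = 122.76

ANSWER: 122.76


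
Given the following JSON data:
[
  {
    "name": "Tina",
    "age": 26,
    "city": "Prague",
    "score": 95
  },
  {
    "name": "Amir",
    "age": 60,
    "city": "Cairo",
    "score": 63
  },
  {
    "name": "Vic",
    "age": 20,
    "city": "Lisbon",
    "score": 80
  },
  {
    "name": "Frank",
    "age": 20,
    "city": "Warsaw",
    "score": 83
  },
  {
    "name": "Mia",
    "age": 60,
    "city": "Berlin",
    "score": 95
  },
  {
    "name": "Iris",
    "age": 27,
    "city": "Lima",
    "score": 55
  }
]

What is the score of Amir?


Looking up record where name = Amir
Record index: 1
Field 'score' = 63

ANSWER: 63
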